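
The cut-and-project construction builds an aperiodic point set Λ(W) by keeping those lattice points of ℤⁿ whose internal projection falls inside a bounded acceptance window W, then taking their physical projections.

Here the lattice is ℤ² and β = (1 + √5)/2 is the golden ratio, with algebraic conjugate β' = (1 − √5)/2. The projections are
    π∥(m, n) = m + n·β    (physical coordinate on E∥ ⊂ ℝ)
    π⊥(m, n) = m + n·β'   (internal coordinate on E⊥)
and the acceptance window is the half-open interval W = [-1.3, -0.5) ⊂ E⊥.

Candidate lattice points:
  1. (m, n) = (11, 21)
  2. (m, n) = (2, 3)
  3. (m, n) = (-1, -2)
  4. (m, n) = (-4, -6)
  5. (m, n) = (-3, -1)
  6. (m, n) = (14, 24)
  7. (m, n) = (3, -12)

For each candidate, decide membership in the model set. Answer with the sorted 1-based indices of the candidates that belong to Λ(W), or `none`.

Compute β' = (1−√5)/2 = -0.618034, so π⊥(m,n) = m -0.618034·n.
candidate 1: (m,n)=(11,21) → π∥ = 11+21·β ≈ 44.978714, π⊥ = 11+21·β' ≈ -1.978714 ∉ [-1.3, -0.5) ⇒ out
candidate 2: (m,n)=(2,3) → π∥ = 2+3·β ≈ 6.854102, π⊥ = 2+3·β' ≈ 0.145898 ∉ [-1.3, -0.5) ⇒ out
candidate 3: (m,n)=(-1,-2) → π∥ = -1-2·β ≈ -4.236068, π⊥ = -1-2·β' ≈ 0.236068 ∉ [-1.3, -0.5) ⇒ out
candidate 4: (m,n)=(-4,-6) → π∥ = -4-6·β ≈ -13.708204, π⊥ = -4-6·β' ≈ -0.291796 ∉ [-1.3, -0.5) ⇒ out
candidate 5: (m,n)=(-3,-1) → π∥ = -3-1·β ≈ -4.618034, π⊥ = -3-1·β' ≈ -2.381966 ∉ [-1.3, -0.5) ⇒ out
candidate 6: (m,n)=(14,24) → π∥ = 14+24·β ≈ 52.832816, π⊥ = 14+24·β' ≈ -0.832816 ∈ [-1.3, -0.5) ⇒ IN Λ
candidate 7: (m,n)=(3,-12) → π∥ = 3-12·β ≈ -16.416408, π⊥ = 3-12·β' ≈ 10.416408 ∉ [-1.3, -0.5) ⇒ out

6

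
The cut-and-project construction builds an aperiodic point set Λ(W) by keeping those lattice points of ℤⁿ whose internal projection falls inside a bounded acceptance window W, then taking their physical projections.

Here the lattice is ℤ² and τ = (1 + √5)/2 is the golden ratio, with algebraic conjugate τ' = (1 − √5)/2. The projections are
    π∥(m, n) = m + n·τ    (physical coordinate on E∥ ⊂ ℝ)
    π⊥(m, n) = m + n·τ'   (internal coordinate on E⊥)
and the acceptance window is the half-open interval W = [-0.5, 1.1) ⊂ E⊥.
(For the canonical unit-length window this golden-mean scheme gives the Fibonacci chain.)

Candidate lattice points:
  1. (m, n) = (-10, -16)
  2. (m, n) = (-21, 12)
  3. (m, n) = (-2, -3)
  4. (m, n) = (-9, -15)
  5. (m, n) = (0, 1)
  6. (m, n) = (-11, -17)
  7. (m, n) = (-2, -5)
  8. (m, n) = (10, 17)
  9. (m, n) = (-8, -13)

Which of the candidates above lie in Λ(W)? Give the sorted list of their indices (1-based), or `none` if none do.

1, 3, 4, 6, 7, 9

τ' = (1−√5)/2 ≈ -0.61803.
#1 (-10,-16): internal coord -10 + (-16)·τ' = -0.11146; -0.11146 ∈ [-0.5, 1.1) → IN Λ
#2 (-21,12): internal coord -21 + (12)·τ' = -28.41641; -28.41641 ∉ [-0.5, 1.1) → out
#3 (-2,-3): internal coord -2 + (-3)·τ' = -0.14590; -0.14590 ∈ [-0.5, 1.1) → IN Λ
#4 (-9,-15): internal coord -9 + (-15)·τ' = +0.27051; +0.27051 ∈ [-0.5, 1.1) → IN Λ
#5 (0,1): internal coord 0 + (1)·τ' = -0.61803; -0.61803 ∉ [-0.5, 1.1) → out
#6 (-11,-17): internal coord -11 + (-17)·τ' = -0.49342; -0.49342 ∈ [-0.5, 1.1) → IN Λ
#7 (-2,-5): internal coord -2 + (-5)·τ' = +1.09017; +1.09017 ∈ [-0.5, 1.1) → IN Λ
#8 (10,17): internal coord 10 + (17)·τ' = -0.50658; -0.50658 ∉ [-0.5, 1.1) → out
#9 (-8,-13): internal coord -8 + (-13)·τ' = +0.03444; +0.03444 ∈ [-0.5, 1.1) → IN Λ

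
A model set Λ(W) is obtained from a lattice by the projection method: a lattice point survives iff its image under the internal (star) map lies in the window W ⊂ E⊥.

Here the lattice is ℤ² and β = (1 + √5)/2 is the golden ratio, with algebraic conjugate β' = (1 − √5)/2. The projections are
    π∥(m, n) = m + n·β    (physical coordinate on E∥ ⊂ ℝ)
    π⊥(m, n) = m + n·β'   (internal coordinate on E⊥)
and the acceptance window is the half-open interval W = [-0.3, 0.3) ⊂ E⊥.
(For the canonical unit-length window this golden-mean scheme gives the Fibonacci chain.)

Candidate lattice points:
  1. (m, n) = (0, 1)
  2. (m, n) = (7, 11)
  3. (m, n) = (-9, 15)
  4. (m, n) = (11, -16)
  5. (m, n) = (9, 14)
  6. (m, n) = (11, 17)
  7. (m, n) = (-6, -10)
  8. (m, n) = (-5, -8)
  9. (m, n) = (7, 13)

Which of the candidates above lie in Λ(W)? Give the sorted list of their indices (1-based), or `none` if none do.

Compute β' = (1−√5)/2 = -0.61803, so π⊥(m,n) = m -0.61803·n.
candidate 1: (m,n)=(0,1) → π∥ = 0+1·β ≈ 1.61803, π⊥ = 0+1·β' ≈ -0.61803 ∉ [-0.3, 0.3) ⇒ out
candidate 2: (m,n)=(7,11) → π∥ = 7+11·β ≈ 24.79837, π⊥ = 7+11·β' ≈ 0.20163 ∈ [-0.3, 0.3) ⇒ IN Λ
candidate 3: (m,n)=(-9,15) → π∥ = -9+15·β ≈ 15.27051, π⊥ = -9+15·β' ≈ -18.27051 ∉ [-0.3, 0.3) ⇒ out
candidate 4: (m,n)=(11,-16) → π∥ = 11-16·β ≈ -14.88854, π⊥ = 11-16·β' ≈ 20.88854 ∉ [-0.3, 0.3) ⇒ out
candidate 5: (m,n)=(9,14) → π∥ = 9+14·β ≈ 31.65248, π⊥ = 9+14·β' ≈ 0.34752 ∉ [-0.3, 0.3) ⇒ out
candidate 6: (m,n)=(11,17) → π∥ = 11+17·β ≈ 38.50658, π⊥ = 11+17·β' ≈ 0.49342 ∉ [-0.3, 0.3) ⇒ out
candidate 7: (m,n)=(-6,-10) → π∥ = -6-10·β ≈ -22.18034, π⊥ = -6-10·β' ≈ 0.18034 ∈ [-0.3, 0.3) ⇒ IN Λ
candidate 8: (m,n)=(-5,-8) → π∥ = -5-8·β ≈ -17.94427, π⊥ = -5-8·β' ≈ -0.05573 ∈ [-0.3, 0.3) ⇒ IN Λ
candidate 9: (m,n)=(7,13) → π∥ = 7+13·β ≈ 28.03444, π⊥ = 7+13·β' ≈ -1.03444 ∉ [-0.3, 0.3) ⇒ out

2, 7, 8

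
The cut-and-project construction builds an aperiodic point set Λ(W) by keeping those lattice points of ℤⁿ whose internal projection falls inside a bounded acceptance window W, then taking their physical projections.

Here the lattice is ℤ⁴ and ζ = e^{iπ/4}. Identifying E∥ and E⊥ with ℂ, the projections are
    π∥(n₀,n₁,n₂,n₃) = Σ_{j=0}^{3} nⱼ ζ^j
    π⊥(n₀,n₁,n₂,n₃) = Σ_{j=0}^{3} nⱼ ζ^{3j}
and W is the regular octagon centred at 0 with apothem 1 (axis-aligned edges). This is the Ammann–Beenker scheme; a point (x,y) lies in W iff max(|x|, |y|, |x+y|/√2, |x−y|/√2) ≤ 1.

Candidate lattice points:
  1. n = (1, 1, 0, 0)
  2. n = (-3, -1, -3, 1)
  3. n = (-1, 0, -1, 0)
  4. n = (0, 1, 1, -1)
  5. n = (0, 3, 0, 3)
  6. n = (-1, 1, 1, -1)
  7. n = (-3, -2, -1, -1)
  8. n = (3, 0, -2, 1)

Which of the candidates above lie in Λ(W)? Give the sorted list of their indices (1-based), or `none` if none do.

1

Internal map: ζ^{3j} for j=0..3 gives (1,0), (−√2/2,√2/2), (0,−1), (√2/2,√2/2).
#1 (1, 1, 0, 0): internal (0.29289, 0.70711); octagon support 0.70711 vs apothem 1 → ∈ W
#2 (-3, -1, -3, 1): internal (-1.58579, 3.00000); octagon support 3.24264 vs apothem 1 → ∉ W
#3 (-1, 0, -1, 0): internal (-1.00000, 1.00000); octagon support 1.41421 vs apothem 1 → ∉ W
#4 (0, 1, 1, -1): internal (-1.41421, -1.00000); octagon support 1.70711 vs apothem 1 → ∉ W
#5 (0, 3, 0, 3): internal (0.00000, 4.24264); octagon support 4.24264 vs apothem 1 → ∉ W
#6 (-1, 1, 1, -1): internal (-2.41421, -1.00000); octagon support 2.41421 vs apothem 1 → ∉ W
#7 (-3, -2, -1, -1): internal (-2.29289, -1.12132); octagon support 2.41421 vs apothem 1 → ∉ W
#8 (3, 0, -2, 1): internal (3.70711, 2.70711); octagon support 4.53553 vs apothem 1 → ∉ W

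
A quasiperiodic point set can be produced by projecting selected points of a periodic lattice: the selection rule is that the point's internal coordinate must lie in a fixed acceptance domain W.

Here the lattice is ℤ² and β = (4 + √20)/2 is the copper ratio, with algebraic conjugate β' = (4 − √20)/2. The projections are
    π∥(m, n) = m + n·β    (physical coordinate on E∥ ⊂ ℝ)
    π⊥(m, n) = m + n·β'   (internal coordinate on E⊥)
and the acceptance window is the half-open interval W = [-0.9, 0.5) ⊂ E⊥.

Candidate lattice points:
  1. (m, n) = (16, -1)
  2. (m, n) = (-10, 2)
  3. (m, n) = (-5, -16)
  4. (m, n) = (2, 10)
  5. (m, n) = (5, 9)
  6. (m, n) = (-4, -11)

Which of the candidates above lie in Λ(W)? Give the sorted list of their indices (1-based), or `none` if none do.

4

Numerically β ≈ 4.23607 and β' = −1/β ≈ -0.23607.
#1 (16,-1): internal coord 16 + (-1)·β' = +16.23607; +16.23607 ∉ [-0.9, 0.5) → out
#2 (-10,2): internal coord -10 + (2)·β' = -10.47214; -10.47214 ∉ [-0.9, 0.5) → out
#3 (-5,-16): internal coord -5 + (-16)·β' = -1.22291; -1.22291 ∉ [-0.9, 0.5) → out
#4 (2,10): internal coord 2 + (10)·β' = -0.36068; -0.36068 ∈ [-0.9, 0.5) → IN Λ
#5 (5,9): internal coord 5 + (9)·β' = +2.87539; +2.87539 ∉ [-0.9, 0.5) → out
#6 (-4,-11): internal coord -4 + (-11)·β' = -1.40325; -1.40325 ∉ [-0.9, 0.5) → out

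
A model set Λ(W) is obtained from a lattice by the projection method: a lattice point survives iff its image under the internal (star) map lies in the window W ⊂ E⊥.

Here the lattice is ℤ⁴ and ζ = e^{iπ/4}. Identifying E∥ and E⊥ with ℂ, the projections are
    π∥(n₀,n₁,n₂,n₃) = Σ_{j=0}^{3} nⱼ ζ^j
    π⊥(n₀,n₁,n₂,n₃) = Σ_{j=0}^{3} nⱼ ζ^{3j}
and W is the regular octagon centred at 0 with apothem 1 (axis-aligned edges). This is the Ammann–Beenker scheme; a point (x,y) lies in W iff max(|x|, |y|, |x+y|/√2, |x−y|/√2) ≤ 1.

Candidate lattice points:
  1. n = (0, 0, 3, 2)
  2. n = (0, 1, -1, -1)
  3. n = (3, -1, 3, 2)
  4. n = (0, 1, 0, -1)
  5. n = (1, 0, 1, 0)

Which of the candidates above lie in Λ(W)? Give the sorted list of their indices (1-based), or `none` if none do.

none

With ζ = e^{iπ/4} the internal vectors are ζ^0,ζ^3,ζ^6,ζ^9.
candidate 1: n = (0, 0, 3, 2) → π⊥ ≈ (+1.4142, -1.5858); max(|x|,|y|,|x±y|/√2) = 2.1213 > 1 ⇒ ∉ W
candidate 2: n = (0, 1, -1, -1) → π⊥ ≈ (-1.4142, +1.0000); max(|x|,|y|,|x±y|/√2) = 1.7071 > 1 ⇒ ∉ W
candidate 3: n = (3, -1, 3, 2) → π⊥ ≈ (+5.1213, -2.2929); max(|x|,|y|,|x±y|/√2) = 5.2426 > 1 ⇒ ∉ W
candidate 4: n = (0, 1, 0, -1) → π⊥ ≈ (-1.4142, +0.0000); max(|x|,|y|,|x±y|/√2) = 1.4142 > 1 ⇒ ∉ W
candidate 5: n = (1, 0, 1, 0) → π⊥ ≈ (+1.0000, -1.0000); max(|x|,|y|,|x±y|/√2) = 1.4142 > 1 ⇒ ∉ W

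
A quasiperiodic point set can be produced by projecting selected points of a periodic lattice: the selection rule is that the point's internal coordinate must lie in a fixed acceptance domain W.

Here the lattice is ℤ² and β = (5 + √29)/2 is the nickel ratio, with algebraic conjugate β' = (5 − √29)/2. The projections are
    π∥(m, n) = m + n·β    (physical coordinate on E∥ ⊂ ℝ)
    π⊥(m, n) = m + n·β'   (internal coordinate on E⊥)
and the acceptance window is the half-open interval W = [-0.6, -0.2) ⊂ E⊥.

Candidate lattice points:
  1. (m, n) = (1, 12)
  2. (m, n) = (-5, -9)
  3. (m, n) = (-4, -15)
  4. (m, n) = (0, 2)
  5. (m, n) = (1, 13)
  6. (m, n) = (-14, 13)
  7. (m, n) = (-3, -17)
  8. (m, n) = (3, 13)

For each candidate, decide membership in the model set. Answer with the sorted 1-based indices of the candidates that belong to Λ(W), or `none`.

Compute β' = (5−√29)/2 = -0.192582, so π⊥(m,n) = m -0.192582·n.
#1 (1,12): internal coord 1 + (12)·β' = -1.310989; -1.310989 ∉ [-0.6, -0.2) → out
#2 (-5,-9): internal coord -5 + (-9)·β' = -3.266758; -3.266758 ∉ [-0.6, -0.2) → out
#3 (-4,-15): internal coord -4 + (-15)·β' = -1.111264; -1.111264 ∉ [-0.6, -0.2) → out
#4 (0,2): internal coord 0 + (2)·β' = -0.385165; -0.385165 ∈ [-0.6, -0.2) → IN Λ
#5 (1,13): internal coord 1 + (13)·β' = -1.503571; -1.503571 ∉ [-0.6, -0.2) → out
#6 (-14,13): internal coord -14 + (13)·β' = -16.503571; -16.503571 ∉ [-0.6, -0.2) → out
#7 (-3,-17): internal coord -3 + (-17)·β' = +0.273901; +0.273901 ∉ [-0.6, -0.2) → out
#8 (3,13): internal coord 3 + (13)·β' = +0.496429; +0.496429 ∉ [-0.6, -0.2) → out

4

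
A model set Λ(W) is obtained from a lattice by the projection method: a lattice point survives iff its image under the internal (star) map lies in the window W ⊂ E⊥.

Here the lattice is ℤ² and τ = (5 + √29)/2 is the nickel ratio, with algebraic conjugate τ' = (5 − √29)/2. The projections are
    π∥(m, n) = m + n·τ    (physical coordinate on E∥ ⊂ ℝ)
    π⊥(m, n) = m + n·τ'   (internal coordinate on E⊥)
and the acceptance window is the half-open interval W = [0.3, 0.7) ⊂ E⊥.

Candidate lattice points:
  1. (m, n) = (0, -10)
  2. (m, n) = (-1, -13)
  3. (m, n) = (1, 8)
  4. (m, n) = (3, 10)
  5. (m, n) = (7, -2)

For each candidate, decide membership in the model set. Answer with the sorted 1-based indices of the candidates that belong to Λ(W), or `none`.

none

τ' = (5−√29)/2 ≈ -0.1926.
candidate 1: (m,n)=(0,-10) → π∥ = 0-10·τ ≈ -51.9258, π⊥ = 0-10·τ' ≈ 1.9258 ∉ [0.3, 0.7) ⇒ out
candidate 2: (m,n)=(-1,-13) → π∥ = -1-13·τ ≈ -68.5036, π⊥ = -1-13·τ' ≈ 1.5036 ∉ [0.3, 0.7) ⇒ out
candidate 3: (m,n)=(1,8) → π∥ = 1+8·τ ≈ 42.5407, π⊥ = 1+8·τ' ≈ -0.5407 ∉ [0.3, 0.7) ⇒ out
candidate 4: (m,n)=(3,10) → π∥ = 3+10·τ ≈ 54.9258, π⊥ = 3+10·τ' ≈ 1.0742 ∉ [0.3, 0.7) ⇒ out
candidate 5: (m,n)=(7,-2) → π∥ = 7-2·τ ≈ -3.3852, π⊥ = 7-2·τ' ≈ 7.3852 ∉ [0.3, 0.7) ⇒ out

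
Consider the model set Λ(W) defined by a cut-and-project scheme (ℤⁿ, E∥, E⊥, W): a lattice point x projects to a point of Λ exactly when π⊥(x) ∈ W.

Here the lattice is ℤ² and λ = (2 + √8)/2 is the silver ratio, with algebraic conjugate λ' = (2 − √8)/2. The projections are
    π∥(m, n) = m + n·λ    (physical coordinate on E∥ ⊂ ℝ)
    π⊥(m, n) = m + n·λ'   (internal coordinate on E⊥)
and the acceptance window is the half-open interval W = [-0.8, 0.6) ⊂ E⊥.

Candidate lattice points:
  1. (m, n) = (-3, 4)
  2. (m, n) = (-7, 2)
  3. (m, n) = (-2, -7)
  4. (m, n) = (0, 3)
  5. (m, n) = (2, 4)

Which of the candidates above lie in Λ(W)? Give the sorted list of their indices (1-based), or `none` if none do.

5

λ' = (2−√8)/2 ≈ -0.414214.
candidate 1: (m,n)=(-3,4) → π∥ = -3+4·λ ≈ 6.656854, π⊥ = -3+4·λ' ≈ -4.656854 ∉ [-0.8, 0.6) ⇒ out
candidate 2: (m,n)=(-7,2) → π∥ = -7+2·λ ≈ -2.171573, π⊥ = -7+2·λ' ≈ -7.828427 ∉ [-0.8, 0.6) ⇒ out
candidate 3: (m,n)=(-2,-7) → π∥ = -2-7·λ ≈ -18.899495, π⊥ = -2-7·λ' ≈ 0.899495 ∉ [-0.8, 0.6) ⇒ out
candidate 4: (m,n)=(0,3) → π∥ = 0+3·λ ≈ 7.242641, π⊥ = 0+3·λ' ≈ -1.242641 ∉ [-0.8, 0.6) ⇒ out
candidate 5: (m,n)=(2,4) → π∥ = 2+4·λ ≈ 11.656854, π⊥ = 2+4·λ' ≈ 0.343146 ∈ [-0.8, 0.6) ⇒ IN Λ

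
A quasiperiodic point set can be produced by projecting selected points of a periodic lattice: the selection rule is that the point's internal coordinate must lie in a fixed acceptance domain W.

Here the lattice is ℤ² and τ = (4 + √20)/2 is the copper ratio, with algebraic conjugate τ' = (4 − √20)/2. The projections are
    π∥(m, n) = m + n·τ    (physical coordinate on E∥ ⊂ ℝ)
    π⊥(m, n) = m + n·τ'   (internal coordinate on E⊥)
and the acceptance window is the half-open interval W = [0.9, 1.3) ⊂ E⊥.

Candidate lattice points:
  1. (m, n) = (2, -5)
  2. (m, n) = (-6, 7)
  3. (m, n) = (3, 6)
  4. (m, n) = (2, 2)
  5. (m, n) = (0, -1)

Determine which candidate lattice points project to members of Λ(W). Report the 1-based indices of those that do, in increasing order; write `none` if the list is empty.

none

Numerically τ ≈ 4.2361 and τ' = −1/τ ≈ -0.2361.
candidate 1: (m,n)=(2,-5) → π∥ = 2-5·τ ≈ -19.1803, π⊥ = 2-5·τ' ≈ 3.1803 ∉ [0.9, 1.3) ⇒ out
candidate 2: (m,n)=(-6,7) → π∥ = -6+7·τ ≈ 23.6525, π⊥ = -6+7·τ' ≈ -7.6525 ∉ [0.9, 1.3) ⇒ out
candidate 3: (m,n)=(3,6) → π∥ = 3+6·τ ≈ 28.4164, π⊥ = 3+6·τ' ≈ 1.5836 ∉ [0.9, 1.3) ⇒ out
candidate 4: (m,n)=(2,2) → π∥ = 2+2·τ ≈ 10.4721, π⊥ = 2+2·τ' ≈ 1.5279 ∉ [0.9, 1.3) ⇒ out
candidate 5: (m,n)=(0,-1) → π∥ = 0-1·τ ≈ -4.2361, π⊥ = 0-1·τ' ≈ 0.2361 ∉ [0.9, 1.3) ⇒ out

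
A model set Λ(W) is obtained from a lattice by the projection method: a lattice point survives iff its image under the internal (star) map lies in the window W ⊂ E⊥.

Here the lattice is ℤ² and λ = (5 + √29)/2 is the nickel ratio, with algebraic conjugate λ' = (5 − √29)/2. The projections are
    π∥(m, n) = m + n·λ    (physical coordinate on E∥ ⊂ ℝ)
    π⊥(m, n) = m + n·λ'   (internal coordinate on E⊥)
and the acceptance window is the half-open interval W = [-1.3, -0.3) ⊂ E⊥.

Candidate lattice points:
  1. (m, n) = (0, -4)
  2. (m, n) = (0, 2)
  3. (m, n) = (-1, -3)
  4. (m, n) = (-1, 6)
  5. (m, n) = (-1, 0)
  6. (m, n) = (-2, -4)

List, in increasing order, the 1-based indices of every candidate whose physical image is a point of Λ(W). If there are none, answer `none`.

2, 3, 5, 6

λ' = (5−√29)/2 ≈ -0.192582.
candidate 1: (m,n)=(0,-4) → π∥ = 0-4·λ ≈ -20.770330, π⊥ = 0-4·λ' ≈ 0.770330 ∉ [-1.3, -0.3) ⇒ out
candidate 2: (m,n)=(0,2) → π∥ = 0+2·λ ≈ 10.385165, π⊥ = 0+2·λ' ≈ -0.385165 ∈ [-1.3, -0.3) ⇒ IN Λ
candidate 3: (m,n)=(-1,-3) → π∥ = -1-3·λ ≈ -16.577747, π⊥ = -1-3·λ' ≈ -0.422253 ∈ [-1.3, -0.3) ⇒ IN Λ
candidate 4: (m,n)=(-1,6) → π∥ = -1+6·λ ≈ 30.155494, π⊥ = -1+6·λ' ≈ -2.155494 ∉ [-1.3, -0.3) ⇒ out
candidate 5: (m,n)=(-1,0) → π∥ = -1+0·λ ≈ -1.000000, π⊥ = -1+0·λ' ≈ -1.000000 ∈ [-1.3, -0.3) ⇒ IN Λ
candidate 6: (m,n)=(-2,-4) → π∥ = -2-4·λ ≈ -22.770330, π⊥ = -2-4·λ' ≈ -1.229670 ∈ [-1.3, -0.3) ⇒ IN Λ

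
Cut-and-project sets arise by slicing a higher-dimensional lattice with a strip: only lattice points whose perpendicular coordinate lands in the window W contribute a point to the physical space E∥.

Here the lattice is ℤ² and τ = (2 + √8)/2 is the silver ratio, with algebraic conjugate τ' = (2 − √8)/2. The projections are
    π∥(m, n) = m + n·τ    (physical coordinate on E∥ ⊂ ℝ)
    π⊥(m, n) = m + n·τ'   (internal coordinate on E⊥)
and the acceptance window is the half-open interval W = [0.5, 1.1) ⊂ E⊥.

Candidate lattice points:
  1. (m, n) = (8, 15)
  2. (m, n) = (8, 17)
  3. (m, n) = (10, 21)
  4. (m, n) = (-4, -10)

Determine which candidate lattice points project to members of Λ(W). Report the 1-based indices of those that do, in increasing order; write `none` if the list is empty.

2

Numerically τ ≈ 2.4142 and τ' = −1/τ ≈ -0.4142.
[1] lift (8,15): star map gives 1.7868; window check 0.5 ≤ 1.7868 < 1.1 is false → out
[2] lift (8,17): star map gives 0.9584; window check 0.5 ≤ 0.9584 < 1.1 is true → IN Λ
[3] lift (10,21): star map gives 1.3015; window check 0.5 ≤ 1.3015 < 1.1 is false → out
[4] lift (-4,-10): star map gives 0.1421; window check 0.5 ≤ 0.1421 < 1.1 is false → out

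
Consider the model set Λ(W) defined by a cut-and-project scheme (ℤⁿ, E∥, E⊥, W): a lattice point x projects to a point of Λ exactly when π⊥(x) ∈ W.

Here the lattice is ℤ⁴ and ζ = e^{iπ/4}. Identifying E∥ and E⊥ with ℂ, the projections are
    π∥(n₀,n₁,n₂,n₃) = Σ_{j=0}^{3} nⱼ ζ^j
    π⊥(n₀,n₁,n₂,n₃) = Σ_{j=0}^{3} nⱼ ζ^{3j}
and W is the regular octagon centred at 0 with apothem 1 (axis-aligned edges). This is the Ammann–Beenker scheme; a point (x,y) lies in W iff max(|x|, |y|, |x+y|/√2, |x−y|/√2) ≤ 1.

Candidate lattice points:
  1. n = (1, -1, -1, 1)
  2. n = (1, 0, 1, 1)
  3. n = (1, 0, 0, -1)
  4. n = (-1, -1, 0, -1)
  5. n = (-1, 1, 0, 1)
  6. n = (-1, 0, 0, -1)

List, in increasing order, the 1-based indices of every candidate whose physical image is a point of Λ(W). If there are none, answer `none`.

With ζ = e^{iπ/4} the internal vectors are ζ^0,ζ^3,ζ^6,ζ^9.
#1 (1, -1, -1, 1): internal (2.41421, 1.00000); octagon support 2.41421 vs apothem 1 → ∉ W
#2 (1, 0, 1, 1): internal (1.70711, -0.29289); octagon support 1.70711 vs apothem 1 → ∉ W
#3 (1, 0, 0, -1): internal (0.29289, -0.70711); octagon support 0.70711 vs apothem 1 → ∈ W
#4 (-1, -1, 0, -1): internal (-1.00000, -1.41421); octagon support 1.70711 vs apothem 1 → ∉ W
#5 (-1, 1, 0, 1): internal (-1.00000, 1.41421); octagon support 1.70711 vs apothem 1 → ∉ W
#6 (-1, 0, 0, -1): internal (-1.70711, -0.70711); octagon support 1.70711 vs apothem 1 → ∉ W

3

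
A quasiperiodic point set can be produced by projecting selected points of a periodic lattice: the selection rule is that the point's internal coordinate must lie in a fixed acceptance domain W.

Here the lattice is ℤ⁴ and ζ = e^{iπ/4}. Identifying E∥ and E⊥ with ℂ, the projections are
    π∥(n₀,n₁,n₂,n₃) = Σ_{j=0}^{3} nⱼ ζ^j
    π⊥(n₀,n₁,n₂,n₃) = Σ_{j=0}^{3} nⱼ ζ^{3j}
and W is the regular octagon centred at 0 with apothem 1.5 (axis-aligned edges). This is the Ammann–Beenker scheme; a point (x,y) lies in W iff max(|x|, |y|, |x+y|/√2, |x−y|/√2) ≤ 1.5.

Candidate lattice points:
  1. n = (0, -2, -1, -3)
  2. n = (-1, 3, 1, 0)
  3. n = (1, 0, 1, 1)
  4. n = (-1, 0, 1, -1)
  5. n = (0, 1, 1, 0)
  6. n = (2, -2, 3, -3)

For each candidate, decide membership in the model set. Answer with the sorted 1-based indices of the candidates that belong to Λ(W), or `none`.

π⊥(n) = n₀ + n₁ζ³ + n₂ζ⁶ + n₃ζ⁹ where ζ = e^{iπ/4}.
candidate 1: n = (0, -2, -1, -3) → π⊥ ≈ (-0.7071, -2.5355); max(|x|,|y|,|x±y|/√2) = 2.5355 > 1.5 ⇒ ∉ W
candidate 2: n = (-1, 3, 1, 0) → π⊥ ≈ (-3.1213, +1.1213); max(|x|,|y|,|x±y|/√2) = 3.1213 > 1.5 ⇒ ∉ W
candidate 3: n = (1, 0, 1, 1) → π⊥ ≈ (+1.7071, -0.2929); max(|x|,|y|,|x±y|/√2) = 1.7071 > 1.5 ⇒ ∉ W
candidate 4: n = (-1, 0, 1, -1) → π⊥ ≈ (-1.7071, -1.7071); max(|x|,|y|,|x±y|/√2) = 2.4142 > 1.5 ⇒ ∉ W
candidate 5: n = (0, 1, 1, 0) → π⊥ ≈ (-0.7071, -0.2929); max(|x|,|y|,|x±y|/√2) = 0.7071 ≤ 1.5 ⇒ ∈ W
candidate 6: n = (2, -2, 3, -3) → π⊥ ≈ (+1.2929, -6.5355); max(|x|,|y|,|x±y|/√2) = 6.5355 > 1.5 ⇒ ∉ W

5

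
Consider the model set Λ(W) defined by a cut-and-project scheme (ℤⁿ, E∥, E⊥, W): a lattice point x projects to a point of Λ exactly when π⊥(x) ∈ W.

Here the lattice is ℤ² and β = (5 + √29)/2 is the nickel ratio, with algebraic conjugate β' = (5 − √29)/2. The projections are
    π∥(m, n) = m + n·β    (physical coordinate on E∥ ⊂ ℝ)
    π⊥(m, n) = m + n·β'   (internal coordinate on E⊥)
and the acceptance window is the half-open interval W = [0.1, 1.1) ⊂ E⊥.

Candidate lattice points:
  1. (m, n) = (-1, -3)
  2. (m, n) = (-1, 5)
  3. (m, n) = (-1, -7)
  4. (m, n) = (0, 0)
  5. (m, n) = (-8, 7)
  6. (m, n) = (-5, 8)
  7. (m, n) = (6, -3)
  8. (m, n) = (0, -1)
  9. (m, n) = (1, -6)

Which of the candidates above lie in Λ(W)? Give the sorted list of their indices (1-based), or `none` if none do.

3, 8

Compute β' = (5−√29)/2 = -0.19258, so π⊥(m,n) = m -0.19258·n.
#1 (-1,-3): internal coord -1 + (-3)·β' = -0.42225; -0.42225 ∉ [0.1, 1.1) → out
#2 (-1,5): internal coord -1 + (5)·β' = -1.96291; -1.96291 ∉ [0.1, 1.1) → out
#3 (-1,-7): internal coord -1 + (-7)·β' = +0.34808; +0.34808 ∈ [0.1, 1.1) → IN Λ
#4 (0,0): internal coord 0 + (0)·β' = +0.00000; +0.00000 ∉ [0.1, 1.1) → out
#5 (-8,7): internal coord -8 + (7)·β' = -9.34808; -9.34808 ∉ [0.1, 1.1) → out
#6 (-5,8): internal coord -5 + (8)·β' = -6.54066; -6.54066 ∉ [0.1, 1.1) → out
#7 (6,-3): internal coord 6 + (-3)·β' = +6.57775; +6.57775 ∉ [0.1, 1.1) → out
#8 (0,-1): internal coord 0 + (-1)·β' = +0.19258; +0.19258 ∈ [0.1, 1.1) → IN Λ
#9 (1,-6): internal coord 1 + (-6)·β' = +2.15549; +2.15549 ∉ [0.1, 1.1) → out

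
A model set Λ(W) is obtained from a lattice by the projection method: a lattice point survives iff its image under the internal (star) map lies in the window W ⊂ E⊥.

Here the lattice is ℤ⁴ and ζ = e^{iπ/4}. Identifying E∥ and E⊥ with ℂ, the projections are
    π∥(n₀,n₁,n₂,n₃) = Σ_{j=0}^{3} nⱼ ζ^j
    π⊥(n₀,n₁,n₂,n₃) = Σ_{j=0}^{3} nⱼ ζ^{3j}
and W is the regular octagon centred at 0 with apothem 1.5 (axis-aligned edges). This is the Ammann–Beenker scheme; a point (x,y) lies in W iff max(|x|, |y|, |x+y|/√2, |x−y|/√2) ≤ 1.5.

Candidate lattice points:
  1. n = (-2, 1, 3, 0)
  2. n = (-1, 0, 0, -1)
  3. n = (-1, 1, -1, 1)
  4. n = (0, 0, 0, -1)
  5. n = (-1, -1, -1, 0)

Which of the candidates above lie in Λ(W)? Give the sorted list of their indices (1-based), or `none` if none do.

π⊥(n) = n₀ + n₁ζ³ + n₂ζ⁶ + n₃ζ⁹ where ζ = e^{iπ/4}.
#1 (-2, 1, 3, 0): internal (-2.70711, -2.29289); octagon support 3.53553 vs apothem 1.5 → ∉ W
#2 (-1, 0, 0, -1): internal (-1.70711, -0.70711); octagon support 1.70711 vs apothem 1.5 → ∉ W
#3 (-1, 1, -1, 1): internal (-1.00000, 2.41421); octagon support 2.41421 vs apothem 1.5 → ∉ W
#4 (0, 0, 0, -1): internal (-0.70711, -0.70711); octagon support 1.00000 vs apothem 1.5 → ∈ W
#5 (-1, -1, -1, 0): internal (-0.29289, 0.29289); octagon support 0.41421 vs apothem 1.5 → ∈ W

4, 5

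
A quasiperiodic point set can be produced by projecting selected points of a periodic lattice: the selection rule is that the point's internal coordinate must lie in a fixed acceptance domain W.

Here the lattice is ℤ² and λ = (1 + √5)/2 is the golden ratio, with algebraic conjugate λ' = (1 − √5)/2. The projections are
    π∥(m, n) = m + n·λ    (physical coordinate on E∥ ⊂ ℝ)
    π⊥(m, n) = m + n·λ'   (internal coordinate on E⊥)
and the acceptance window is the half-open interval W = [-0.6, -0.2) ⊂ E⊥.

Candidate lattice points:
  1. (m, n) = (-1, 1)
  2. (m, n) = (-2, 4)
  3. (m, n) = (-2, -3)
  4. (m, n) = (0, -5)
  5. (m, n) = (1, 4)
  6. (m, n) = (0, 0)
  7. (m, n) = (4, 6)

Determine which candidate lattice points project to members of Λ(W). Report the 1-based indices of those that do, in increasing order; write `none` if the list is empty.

none

λ' = (1−√5)/2 ≈ -0.6180.
#1 (-1,1): internal coord -1 + (1)·λ' = -1.6180; -1.6180 ∉ [-0.6, -0.2) → out
#2 (-2,4): internal coord -2 + (4)·λ' = -4.4721; -4.4721 ∉ [-0.6, -0.2) → out
#3 (-2,-3): internal coord -2 + (-3)·λ' = -0.1459; -0.1459 ∉ [-0.6, -0.2) → out
#4 (0,-5): internal coord 0 + (-5)·λ' = +3.0902; +3.0902 ∉ [-0.6, -0.2) → out
#5 (1,4): internal coord 1 + (4)·λ' = -1.4721; -1.4721 ∉ [-0.6, -0.2) → out
#6 (0,0): internal coord 0 + (0)·λ' = +0.0000; +0.0000 ∉ [-0.6, -0.2) → out
#7 (4,6): internal coord 4 + (6)·λ' = +0.2918; +0.2918 ∉ [-0.6, -0.2) → out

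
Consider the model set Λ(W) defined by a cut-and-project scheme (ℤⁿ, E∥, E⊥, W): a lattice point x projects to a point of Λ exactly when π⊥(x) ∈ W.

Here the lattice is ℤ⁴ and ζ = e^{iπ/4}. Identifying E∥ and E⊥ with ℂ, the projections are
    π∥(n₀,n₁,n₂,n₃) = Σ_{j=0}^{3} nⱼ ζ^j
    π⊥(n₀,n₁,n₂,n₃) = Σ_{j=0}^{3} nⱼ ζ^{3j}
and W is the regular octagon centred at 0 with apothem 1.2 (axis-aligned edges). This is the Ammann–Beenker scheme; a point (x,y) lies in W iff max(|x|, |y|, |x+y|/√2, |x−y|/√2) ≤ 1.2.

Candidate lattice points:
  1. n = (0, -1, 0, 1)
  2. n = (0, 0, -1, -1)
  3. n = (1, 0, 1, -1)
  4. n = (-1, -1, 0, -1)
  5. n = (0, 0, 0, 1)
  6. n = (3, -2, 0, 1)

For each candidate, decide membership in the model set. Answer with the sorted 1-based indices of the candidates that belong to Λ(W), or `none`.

2, 5

With ζ = e^{iπ/4} the internal vectors are ζ^0,ζ^3,ζ^6,ζ^9.
#1 (0, -1, 0, 1): internal (1.414214, 0.000000); octagon support 1.414214 vs apothem 1.2 → ∉ W
#2 (0, 0, -1, -1): internal (-0.707107, 0.292893); octagon support 0.707107 vs apothem 1.2 → ∈ W
#3 (1, 0, 1, -1): internal (0.292893, -1.707107); octagon support 1.707107 vs apothem 1.2 → ∉ W
#4 (-1, -1, 0, -1): internal (-1.000000, -1.414214); octagon support 1.707107 vs apothem 1.2 → ∉ W
#5 (0, 0, 0, 1): internal (0.707107, 0.707107); octagon support 1.000000 vs apothem 1.2 → ∈ W
#6 (3, -2, 0, 1): internal (5.121320, -0.707107); octagon support 5.121320 vs apothem 1.2 → ∉ W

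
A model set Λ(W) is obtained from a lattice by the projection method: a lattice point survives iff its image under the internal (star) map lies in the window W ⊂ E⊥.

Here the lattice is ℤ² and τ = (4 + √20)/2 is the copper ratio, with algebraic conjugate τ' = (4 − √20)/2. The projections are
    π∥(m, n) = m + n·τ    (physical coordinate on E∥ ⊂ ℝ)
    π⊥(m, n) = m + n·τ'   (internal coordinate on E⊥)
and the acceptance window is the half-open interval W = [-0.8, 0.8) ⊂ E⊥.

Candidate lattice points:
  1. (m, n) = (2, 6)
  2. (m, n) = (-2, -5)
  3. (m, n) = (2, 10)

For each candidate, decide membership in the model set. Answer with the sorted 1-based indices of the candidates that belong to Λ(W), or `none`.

Compute τ' = (4−√20)/2 = -0.2361, so π⊥(m,n) = m -0.2361·n.
candidate 1: (m,n)=(2,6) → π∥ = 2+6·τ ≈ 27.4164, π⊥ = 2+6·τ' ≈ 0.5836 ∈ [-0.8, 0.8) ⇒ IN Λ
candidate 2: (m,n)=(-2,-5) → π∥ = -2-5·τ ≈ -23.1803, π⊥ = -2-5·τ' ≈ -0.8197 ∉ [-0.8, 0.8) ⇒ out
candidate 3: (m,n)=(2,10) → π∥ = 2+10·τ ≈ 44.3607, π⊥ = 2+10·τ' ≈ -0.3607 ∈ [-0.8, 0.8) ⇒ IN Λ

1, 3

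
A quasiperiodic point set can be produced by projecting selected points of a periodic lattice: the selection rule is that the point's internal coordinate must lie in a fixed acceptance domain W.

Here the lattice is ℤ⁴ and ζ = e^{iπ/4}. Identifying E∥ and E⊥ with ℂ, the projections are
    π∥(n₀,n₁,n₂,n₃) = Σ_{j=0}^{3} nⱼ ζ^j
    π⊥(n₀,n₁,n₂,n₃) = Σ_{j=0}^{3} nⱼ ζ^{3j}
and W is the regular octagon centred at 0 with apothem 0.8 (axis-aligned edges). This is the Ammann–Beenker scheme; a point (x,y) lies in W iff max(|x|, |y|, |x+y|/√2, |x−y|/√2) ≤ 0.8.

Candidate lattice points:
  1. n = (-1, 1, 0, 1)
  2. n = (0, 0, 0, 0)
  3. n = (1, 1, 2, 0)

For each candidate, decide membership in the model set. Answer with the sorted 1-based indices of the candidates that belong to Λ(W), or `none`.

With ζ = e^{iπ/4} the internal vectors are ζ^0,ζ^3,ζ^6,ζ^9.
candidate 1: n = (-1, 1, 0, 1) → π⊥ ≈ (-1.00000, +1.41421); max(|x|,|y|,|x±y|/√2) = 1.70711 > 0.8 ⇒ ∉ W
candidate 2: n = (0, 0, 0, 0) → π⊥ ≈ (+0.00000, +0.00000); max(|x|,|y|,|x±y|/√2) = 0.00000 ≤ 0.8 ⇒ ∈ W
candidate 3: n = (1, 1, 2, 0) → π⊥ ≈ (+0.29289, -1.29289); max(|x|,|y|,|x±y|/√2) = 1.29289 > 0.8 ⇒ ∉ W

2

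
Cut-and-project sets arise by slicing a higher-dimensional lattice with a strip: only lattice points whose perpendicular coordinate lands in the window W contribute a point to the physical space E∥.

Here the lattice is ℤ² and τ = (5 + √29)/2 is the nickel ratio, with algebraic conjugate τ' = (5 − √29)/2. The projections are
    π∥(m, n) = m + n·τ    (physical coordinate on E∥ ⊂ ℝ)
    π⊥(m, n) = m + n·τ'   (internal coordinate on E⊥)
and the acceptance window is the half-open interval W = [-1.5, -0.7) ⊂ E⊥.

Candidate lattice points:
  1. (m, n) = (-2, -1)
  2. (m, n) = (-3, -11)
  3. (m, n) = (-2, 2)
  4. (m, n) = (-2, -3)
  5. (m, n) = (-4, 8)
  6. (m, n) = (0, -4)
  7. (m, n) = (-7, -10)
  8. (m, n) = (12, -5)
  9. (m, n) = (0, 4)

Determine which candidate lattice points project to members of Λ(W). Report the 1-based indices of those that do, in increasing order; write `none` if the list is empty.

2, 4, 9

Numerically τ ≈ 5.192582 and τ' = −1/τ ≈ -0.192582.
[1] lift (-2,-1): star map gives -1.807418; window check -1.5 ≤ -1.807418 < -0.7 is false → out
[2] lift (-3,-11): star map gives -0.881594; window check -1.5 ≤ -0.881594 < -0.7 is true → IN Λ
[3] lift (-2,2): star map gives -2.385165; window check -1.5 ≤ -2.385165 < -0.7 is false → out
[4] lift (-2,-3): star map gives -1.422253; window check -1.5 ≤ -1.422253 < -0.7 is true → IN Λ
[5] lift (-4,8): star map gives -5.540659; window check -1.5 ≤ -5.540659 < -0.7 is false → out
[6] lift (0,-4): star map gives 0.770330; window check -1.5 ≤ 0.770330 < -0.7 is false → out
[7] lift (-7,-10): star map gives -5.074176; window check -1.5 ≤ -5.074176 < -0.7 is false → out
[8] lift (12,-5): star map gives 12.962912; window check -1.5 ≤ 12.962912 < -0.7 is false → out
[9] lift (0,4): star map gives -0.770330; window check -1.5 ≤ -0.770330 < -0.7 is true → IN Λ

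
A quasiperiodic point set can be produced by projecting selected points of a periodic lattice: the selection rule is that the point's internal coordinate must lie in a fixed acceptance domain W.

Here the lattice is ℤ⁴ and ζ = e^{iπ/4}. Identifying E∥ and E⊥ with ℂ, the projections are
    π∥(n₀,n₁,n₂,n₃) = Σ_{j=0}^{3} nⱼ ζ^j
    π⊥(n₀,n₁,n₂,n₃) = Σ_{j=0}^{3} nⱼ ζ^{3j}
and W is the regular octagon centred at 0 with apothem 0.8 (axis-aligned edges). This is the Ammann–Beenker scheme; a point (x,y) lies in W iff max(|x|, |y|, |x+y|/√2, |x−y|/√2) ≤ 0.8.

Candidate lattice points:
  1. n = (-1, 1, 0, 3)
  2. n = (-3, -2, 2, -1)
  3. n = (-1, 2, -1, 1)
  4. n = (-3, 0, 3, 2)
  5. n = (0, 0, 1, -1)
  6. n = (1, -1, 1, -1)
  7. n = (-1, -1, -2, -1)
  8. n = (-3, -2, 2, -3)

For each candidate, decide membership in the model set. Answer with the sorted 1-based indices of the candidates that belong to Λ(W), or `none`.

none

π⊥(n) = n₀ + n₁ζ³ + n₂ζ⁶ + n₃ζ⁹ where ζ = e^{iπ/4}.
candidate 1: n = (-1, 1, 0, 3) → π⊥ ≈ (+0.4142, +2.8284); max(|x|,|y|,|x±y|/√2) = 2.8284 > 0.8 ⇒ ∉ W
candidate 2: n = (-3, -2, 2, -1) → π⊥ ≈ (-2.2929, -4.1213); max(|x|,|y|,|x±y|/√2) = 4.5355 > 0.8 ⇒ ∉ W
candidate 3: n = (-1, 2, -1, 1) → π⊥ ≈ (-1.7071, +3.1213); max(|x|,|y|,|x±y|/√2) = 3.4142 > 0.8 ⇒ ∉ W
candidate 4: n = (-3, 0, 3, 2) → π⊥ ≈ (-1.5858, -1.5858); max(|x|,|y|,|x±y|/√2) = 2.2426 > 0.8 ⇒ ∉ W
candidate 5: n = (0, 0, 1, -1) → π⊥ ≈ (-0.7071, -1.7071); max(|x|,|y|,|x±y|/√2) = 1.7071 > 0.8 ⇒ ∉ W
candidate 6: n = (1, -1, 1, -1) → π⊥ ≈ (+1.0000, -2.4142); max(|x|,|y|,|x±y|/√2) = 2.4142 > 0.8 ⇒ ∉ W
candidate 7: n = (-1, -1, -2, -1) → π⊥ ≈ (-1.0000, +0.5858); max(|x|,|y|,|x±y|/√2) = 1.1213 > 0.8 ⇒ ∉ W
candidate 8: n = (-3, -2, 2, -3) → π⊥ ≈ (-3.7071, -5.5355); max(|x|,|y|,|x±y|/√2) = 6.5355 > 0.8 ⇒ ∉ W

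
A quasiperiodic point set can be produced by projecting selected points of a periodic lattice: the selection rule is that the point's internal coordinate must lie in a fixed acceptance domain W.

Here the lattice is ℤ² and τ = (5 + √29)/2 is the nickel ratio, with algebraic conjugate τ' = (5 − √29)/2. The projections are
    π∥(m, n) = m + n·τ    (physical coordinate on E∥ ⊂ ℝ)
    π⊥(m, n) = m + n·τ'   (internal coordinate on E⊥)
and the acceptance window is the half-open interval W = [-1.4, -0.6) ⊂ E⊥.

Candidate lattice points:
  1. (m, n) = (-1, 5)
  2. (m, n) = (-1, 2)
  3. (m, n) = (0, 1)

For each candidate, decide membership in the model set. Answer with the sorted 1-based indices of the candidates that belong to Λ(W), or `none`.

2

Compute τ' = (5−√29)/2 = -0.1926, so π⊥(m,n) = m -0.1926·n.
#1 (-1,5): internal coord -1 + (5)·τ' = -1.9629; -1.9629 ∉ [-1.4, -0.6) → out
#2 (-1,2): internal coord -1 + (2)·τ' = -1.3852; -1.3852 ∈ [-1.4, -0.6) → IN Λ
#3 (0,1): internal coord 0 + (1)·τ' = -0.1926; -0.1926 ∉ [-1.4, -0.6) → out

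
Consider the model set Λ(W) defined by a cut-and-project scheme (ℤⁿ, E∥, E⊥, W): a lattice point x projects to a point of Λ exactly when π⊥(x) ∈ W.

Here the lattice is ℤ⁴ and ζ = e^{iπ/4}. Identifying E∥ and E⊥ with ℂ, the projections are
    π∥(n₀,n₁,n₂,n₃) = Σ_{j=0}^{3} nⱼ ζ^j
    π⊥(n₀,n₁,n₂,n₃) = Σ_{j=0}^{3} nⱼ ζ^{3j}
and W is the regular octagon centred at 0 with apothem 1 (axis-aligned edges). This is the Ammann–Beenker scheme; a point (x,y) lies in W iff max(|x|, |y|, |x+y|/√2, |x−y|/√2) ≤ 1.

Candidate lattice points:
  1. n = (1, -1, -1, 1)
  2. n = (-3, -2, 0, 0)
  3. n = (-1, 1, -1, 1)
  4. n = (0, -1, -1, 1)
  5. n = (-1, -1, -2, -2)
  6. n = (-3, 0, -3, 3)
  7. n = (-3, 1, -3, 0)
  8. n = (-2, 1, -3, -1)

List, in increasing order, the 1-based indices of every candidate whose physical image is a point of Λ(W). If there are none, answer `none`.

none

With ζ = e^{iπ/4} the internal vectors are ζ^0,ζ^3,ζ^6,ζ^9.
#1 (1, -1, -1, 1): internal (2.41421, 1.00000); octagon support 2.41421 vs apothem 1 → ∉ W
#2 (-3, -2, 0, 0): internal (-1.58579, -1.41421); octagon support 2.12132 vs apothem 1 → ∉ W
#3 (-1, 1, -1, 1): internal (-1.00000, 2.41421); octagon support 2.41421 vs apothem 1 → ∉ W
#4 (0, -1, -1, 1): internal (1.41421, 1.00000); octagon support 1.70711 vs apothem 1 → ∉ W
#5 (-1, -1, -2, -2): internal (-1.70711, -0.12132); octagon support 1.70711 vs apothem 1 → ∉ W
#6 (-3, 0, -3, 3): internal (-0.87868, 5.12132); octagon support 5.12132 vs apothem 1 → ∉ W
#7 (-3, 1, -3, 0): internal (-3.70711, 3.70711); octagon support 5.24264 vs apothem 1 → ∉ W
#8 (-2, 1, -3, -1): internal (-3.41421, 3.00000); octagon support 4.53553 vs apothem 1 → ∉ W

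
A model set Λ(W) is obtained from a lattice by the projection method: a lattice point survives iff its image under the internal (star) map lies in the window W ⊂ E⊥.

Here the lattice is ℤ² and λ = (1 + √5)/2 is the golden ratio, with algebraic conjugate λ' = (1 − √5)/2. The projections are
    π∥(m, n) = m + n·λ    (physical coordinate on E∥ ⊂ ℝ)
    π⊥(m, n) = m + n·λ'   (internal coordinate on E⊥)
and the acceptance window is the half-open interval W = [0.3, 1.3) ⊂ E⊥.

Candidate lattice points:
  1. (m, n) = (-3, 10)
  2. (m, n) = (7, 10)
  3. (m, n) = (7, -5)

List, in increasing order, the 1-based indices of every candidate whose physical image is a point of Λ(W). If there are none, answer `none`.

2

λ' = (1−√5)/2 ≈ -0.6180.
candidate 1: (m,n)=(-3,10) → π∥ = -3+10·λ ≈ 13.1803, π⊥ = -3+10·λ' ≈ -9.1803 ∉ [0.3, 1.3) ⇒ out
candidate 2: (m,n)=(7,10) → π∥ = 7+10·λ ≈ 23.1803, π⊥ = 7+10·λ' ≈ 0.8197 ∈ [0.3, 1.3) ⇒ IN Λ
candidate 3: (m,n)=(7,-5) → π∥ = 7-5·λ ≈ -1.0902, π⊥ = 7-5·λ' ≈ 10.0902 ∉ [0.3, 1.3) ⇒ out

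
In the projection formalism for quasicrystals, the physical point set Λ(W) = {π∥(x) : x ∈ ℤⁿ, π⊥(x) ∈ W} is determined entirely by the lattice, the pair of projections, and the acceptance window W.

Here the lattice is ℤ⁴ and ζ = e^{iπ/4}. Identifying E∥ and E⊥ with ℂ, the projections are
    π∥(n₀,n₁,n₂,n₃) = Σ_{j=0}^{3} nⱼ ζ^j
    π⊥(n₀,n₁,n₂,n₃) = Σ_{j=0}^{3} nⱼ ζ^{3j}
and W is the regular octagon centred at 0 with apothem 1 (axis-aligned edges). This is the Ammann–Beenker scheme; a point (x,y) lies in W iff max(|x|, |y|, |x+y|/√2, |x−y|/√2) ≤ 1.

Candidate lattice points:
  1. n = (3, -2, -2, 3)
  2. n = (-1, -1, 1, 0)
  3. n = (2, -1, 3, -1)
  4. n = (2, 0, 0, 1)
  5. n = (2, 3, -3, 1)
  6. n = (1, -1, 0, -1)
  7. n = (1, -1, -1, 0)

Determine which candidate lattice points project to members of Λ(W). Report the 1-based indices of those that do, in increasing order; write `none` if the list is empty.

none

π⊥(n) = n₀ + n₁ζ³ + n₂ζ⁶ + n₃ζ⁹ where ζ = e^{iπ/4}.
candidate 1: n = (3, -2, -2, 3) → π⊥ ≈ (+6.53553, +2.70711); max(|x|,|y|,|x±y|/√2) = 6.53553 > 1 ⇒ ∉ W
candidate 2: n = (-1, -1, 1, 0) → π⊥ ≈ (-0.29289, -1.70711); max(|x|,|y|,|x±y|/√2) = 1.70711 > 1 ⇒ ∉ W
candidate 3: n = (2, -1, 3, -1) → π⊥ ≈ (+2.00000, -4.41421); max(|x|,|y|,|x±y|/√2) = 4.53553 > 1 ⇒ ∉ W
candidate 4: n = (2, 0, 0, 1) → π⊥ ≈ (+2.70711, +0.70711); max(|x|,|y|,|x±y|/√2) = 2.70711 > 1 ⇒ ∉ W
candidate 5: n = (2, 3, -3, 1) → π⊥ ≈ (+0.58579, +5.82843); max(|x|,|y|,|x±y|/√2) = 5.82843 > 1 ⇒ ∉ W
candidate 6: n = (1, -1, 0, -1) → π⊥ ≈ (+1.00000, -1.41421); max(|x|,|y|,|x±y|/√2) = 1.70711 > 1 ⇒ ∉ W
candidate 7: n = (1, -1, -1, 0) → π⊥ ≈ (+1.70711, +0.29289); max(|x|,|y|,|x±y|/√2) = 1.70711 > 1 ⇒ ∉ W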